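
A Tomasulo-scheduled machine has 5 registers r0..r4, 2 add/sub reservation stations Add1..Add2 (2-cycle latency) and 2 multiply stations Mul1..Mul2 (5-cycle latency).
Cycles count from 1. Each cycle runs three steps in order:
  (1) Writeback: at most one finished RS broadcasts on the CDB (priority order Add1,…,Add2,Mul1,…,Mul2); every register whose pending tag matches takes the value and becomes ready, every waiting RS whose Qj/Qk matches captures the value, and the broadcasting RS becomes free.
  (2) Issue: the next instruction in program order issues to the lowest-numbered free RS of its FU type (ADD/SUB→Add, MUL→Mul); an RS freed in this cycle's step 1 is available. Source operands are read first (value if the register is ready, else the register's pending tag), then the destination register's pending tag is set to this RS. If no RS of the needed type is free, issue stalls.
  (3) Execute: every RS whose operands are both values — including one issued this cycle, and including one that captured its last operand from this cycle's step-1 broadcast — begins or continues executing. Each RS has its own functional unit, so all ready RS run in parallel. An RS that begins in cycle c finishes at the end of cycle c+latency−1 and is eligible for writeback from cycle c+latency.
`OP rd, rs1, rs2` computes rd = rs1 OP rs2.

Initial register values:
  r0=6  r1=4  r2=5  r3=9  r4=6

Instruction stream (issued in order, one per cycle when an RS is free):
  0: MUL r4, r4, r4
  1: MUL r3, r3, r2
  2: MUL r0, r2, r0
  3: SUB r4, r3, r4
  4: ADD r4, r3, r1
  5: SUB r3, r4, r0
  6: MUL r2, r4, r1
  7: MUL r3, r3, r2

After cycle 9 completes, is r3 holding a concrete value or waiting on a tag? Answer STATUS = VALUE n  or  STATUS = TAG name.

  c1: issue MUL r4<-Mul1  regs: r0:6,r1:4,r2:5,r3:9,r4:Mul1
  c2: issue MUL r3<-Mul2  regs: r0:6,r1:4,r2:5,r3:Mul2,r4:Mul1
  c3: stall  regs: r0:6,r1:4,r2:5,r3:Mul2,r4:Mul1
  c4: stall  regs: r0:6,r1:4,r2:5,r3:Mul2,r4:Mul1
  c5: stall  regs: r0:6,r1:4,r2:5,r3:Mul2,r4:Mul1
  c6: CDB Mul1=36; issue MUL r0<-Mul1  regs: r0:Mul1,r1:4,r2:5,r3:Mul2,r4:36
  c7: CDB Mul2=45; issue SUB r4<-Add1  regs: r0:Mul1,r1:4,r2:5,r3:45,r4:Add1
  c8: issue ADD r4<-Add2  regs: r0:Mul1,r1:4,r2:5,r3:45,r4:Add2
  c9: CDB Add1=9; issue SUB r3<-Add1  regs: r0:Mul1,r1:4,r2:5,r3:Add1,r4:Add2

STATUS = TAG Add1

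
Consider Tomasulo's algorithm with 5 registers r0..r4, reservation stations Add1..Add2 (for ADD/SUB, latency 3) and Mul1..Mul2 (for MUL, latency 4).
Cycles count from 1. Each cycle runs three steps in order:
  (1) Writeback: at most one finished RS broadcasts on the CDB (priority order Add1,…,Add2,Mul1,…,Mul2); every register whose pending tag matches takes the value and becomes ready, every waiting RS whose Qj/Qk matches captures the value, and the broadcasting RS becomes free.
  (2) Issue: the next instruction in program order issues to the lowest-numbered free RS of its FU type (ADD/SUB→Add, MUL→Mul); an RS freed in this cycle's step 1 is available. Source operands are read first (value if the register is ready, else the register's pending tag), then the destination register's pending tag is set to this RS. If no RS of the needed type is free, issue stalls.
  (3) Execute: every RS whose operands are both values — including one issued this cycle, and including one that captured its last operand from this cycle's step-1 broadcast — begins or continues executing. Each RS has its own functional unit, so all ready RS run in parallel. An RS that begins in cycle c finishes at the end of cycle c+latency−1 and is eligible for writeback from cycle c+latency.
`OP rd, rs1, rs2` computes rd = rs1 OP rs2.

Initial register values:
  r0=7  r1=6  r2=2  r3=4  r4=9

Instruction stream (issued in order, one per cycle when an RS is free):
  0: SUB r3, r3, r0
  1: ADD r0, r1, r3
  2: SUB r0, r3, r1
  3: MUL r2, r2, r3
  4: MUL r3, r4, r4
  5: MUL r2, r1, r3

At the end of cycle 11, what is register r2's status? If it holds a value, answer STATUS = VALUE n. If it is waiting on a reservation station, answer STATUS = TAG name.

  c1: issue SUB r3<-Add1  regs: r0:7,r1:6,r2:2,r3:Add1,r4:9
  c2: issue ADD r0<-Add2  regs: r0:Add2,r1:6,r2:2,r3:Add1,r4:9
  c3: stall  regs: r0:Add2,r1:6,r2:2,r3:Add1,r4:9
  c4: CDB Add1=-3; issue SUB r0<-Add1  regs: r0:Add1,r1:6,r2:2,r3:-3,r4:9
  c5: issue MUL r2<-Mul1  regs: r0:Add1,r1:6,r2:Mul1,r3:-3,r4:9
  c6: issue MUL r3<-Mul2  regs: r0:Add1,r1:6,r2:Mul1,r3:Mul2,r4:9
  c7: CDB Add1=-9; stall  regs: r0:-9,r1:6,r2:Mul1,r3:Mul2,r4:9
  c8: CDB Add2=3; stall  regs: r0:-9,r1:6,r2:Mul1,r3:Mul2,r4:9
  c9: CDB Mul1=-6; issue MUL r2<-Mul1  regs: r0:-9,r1:6,r2:Mul1,r3:Mul2,r4:9
  c10: CDB Mul2=81  regs: r0:-9,r1:6,r2:Mul1,r3:81,r4:9
  c11: -  regs: r0:-9,r1:6,r2:Mul1,r3:81,r4:9

STATUS = TAG Mul1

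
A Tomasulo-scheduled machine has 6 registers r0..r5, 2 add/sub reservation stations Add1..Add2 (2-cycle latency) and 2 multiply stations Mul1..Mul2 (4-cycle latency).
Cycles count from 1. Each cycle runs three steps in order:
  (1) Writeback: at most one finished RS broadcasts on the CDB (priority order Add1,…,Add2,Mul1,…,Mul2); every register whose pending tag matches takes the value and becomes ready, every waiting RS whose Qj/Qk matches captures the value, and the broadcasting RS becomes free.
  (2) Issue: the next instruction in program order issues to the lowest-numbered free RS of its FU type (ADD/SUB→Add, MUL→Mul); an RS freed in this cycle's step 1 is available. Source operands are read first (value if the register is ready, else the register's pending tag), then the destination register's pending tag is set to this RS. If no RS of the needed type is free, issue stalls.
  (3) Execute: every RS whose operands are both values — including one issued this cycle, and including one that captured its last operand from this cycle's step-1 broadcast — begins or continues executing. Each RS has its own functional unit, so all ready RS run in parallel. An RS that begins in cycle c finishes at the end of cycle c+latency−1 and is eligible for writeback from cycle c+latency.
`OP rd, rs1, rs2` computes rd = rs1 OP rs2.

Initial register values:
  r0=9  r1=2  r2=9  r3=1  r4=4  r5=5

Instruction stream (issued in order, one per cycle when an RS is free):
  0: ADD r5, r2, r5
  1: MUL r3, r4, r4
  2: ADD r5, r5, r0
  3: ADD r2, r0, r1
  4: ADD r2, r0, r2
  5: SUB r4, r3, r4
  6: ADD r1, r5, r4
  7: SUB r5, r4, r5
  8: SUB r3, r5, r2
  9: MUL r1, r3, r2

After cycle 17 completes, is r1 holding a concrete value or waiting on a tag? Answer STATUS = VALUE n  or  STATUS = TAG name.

  c1: issue ADD r5<-Add1  regs: r0:9,r1:2,r2:9,r3:1,r4:4,r5:Add1
  c2: issue MUL r3<-Mul1  regs: r0:9,r1:2,r2:9,r3:Mul1,r4:4,r5:Add1
  c3: CDB Add1=14; issue ADD r5<-Add1  regs: r0:9,r1:2,r2:9,r3:Mul1,r4:4,r5:Add1
  c4: issue ADD r2<-Add2  regs: r0:9,r1:2,r2:Add2,r3:Mul1,r4:4,r5:Add1
  c5: CDB Add1=23; issue ADD r2<-Add1  regs: r0:9,r1:2,r2:Add1,r3:Mul1,r4:4,r5:23
  c6: CDB Add2=11; issue SUB r4<-Add2  regs: r0:9,r1:2,r2:Add1,r3:Mul1,r4:Add2,r5:23
  c7: CDB Mul1=16; stall  regs: r0:9,r1:2,r2:Add1,r3:16,r4:Add2,r5:23
  c8: CDB Add1=20; issue ADD r1<-Add1  regs: r0:9,r1:Add1,r2:20,r3:16,r4:Add2,r5:23
  c9: CDB Add2=12; issue SUB r5<-Add2  regs: r0:9,r1:Add1,r2:20,r3:16,r4:12,r5:Add2
  c10: stall  regs: r0:9,r1:Add1,r2:20,r3:16,r4:12,r5:Add2
  c11: CDB Add1=35; issue SUB r3<-Add1  regs: r0:9,r1:35,r2:20,r3:Add1,r4:12,r5:Add2
  c12: CDB Add2=-11; issue MUL r1<-Mul1  regs: r0:9,r1:Mul1,r2:20,r3:Add1,r4:12,r5:-11
  c13: -  regs: r0:9,r1:Mul1,r2:20,r3:Add1,r4:12,r5:-11
  c14: CDB Add1=-31  regs: r0:9,r1:Mul1,r2:20,r3:-31,r4:12,r5:-11
  c15: -  regs: r0:9,r1:Mul1,r2:20,r3:-31,r4:12,r5:-11
  c16: -  regs: r0:9,r1:Mul1,r2:20,r3:-31,r4:12,r5:-11
  c17: -  regs: r0:9,r1:Mul1,r2:20,r3:-31,r4:12,r5:-11

STATUS = TAG Mul1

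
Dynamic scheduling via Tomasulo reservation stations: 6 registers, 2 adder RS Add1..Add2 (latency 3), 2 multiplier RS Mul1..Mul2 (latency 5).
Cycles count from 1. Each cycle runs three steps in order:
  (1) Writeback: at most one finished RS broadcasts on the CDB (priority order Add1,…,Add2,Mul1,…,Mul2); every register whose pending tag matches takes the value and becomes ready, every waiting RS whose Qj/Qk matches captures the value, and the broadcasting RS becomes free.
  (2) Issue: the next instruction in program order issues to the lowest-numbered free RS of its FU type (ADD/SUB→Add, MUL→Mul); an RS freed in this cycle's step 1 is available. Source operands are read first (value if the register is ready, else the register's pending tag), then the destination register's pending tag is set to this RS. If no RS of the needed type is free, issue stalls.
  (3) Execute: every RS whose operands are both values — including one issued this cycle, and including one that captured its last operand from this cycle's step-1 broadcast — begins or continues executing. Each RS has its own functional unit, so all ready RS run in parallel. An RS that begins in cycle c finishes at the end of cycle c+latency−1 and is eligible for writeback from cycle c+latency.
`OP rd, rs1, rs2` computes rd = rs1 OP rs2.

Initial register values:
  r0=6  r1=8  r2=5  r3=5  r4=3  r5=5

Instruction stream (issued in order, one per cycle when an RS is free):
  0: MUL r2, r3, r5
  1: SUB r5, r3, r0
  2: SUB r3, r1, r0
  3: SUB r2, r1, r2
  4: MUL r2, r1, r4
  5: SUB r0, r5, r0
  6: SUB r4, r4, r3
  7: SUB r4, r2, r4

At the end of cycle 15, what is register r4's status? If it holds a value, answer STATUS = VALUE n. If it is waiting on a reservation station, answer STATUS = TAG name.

cycle 1: issue MUL r2<-Mul1 // r0:6,r1:8,r2:Mul1,r3:5,r4:3,r5:5
cycle 2: issue SUB r5<-Add1 // r0:6,r1:8,r2:Mul1,r3:5,r4:3,r5:Add1
cycle 3: issue SUB r3<-Add2 // r0:6,r1:8,r2:Mul1,r3:Add2,r4:3,r5:Add1
cycle 4: stall // r0:6,r1:8,r2:Mul1,r3:Add2,r4:3,r5:Add1
cycle 5: CDB Add1=-1; issue SUB r2<-Add1 // r0:6,r1:8,r2:Add1,r3:Add2,r4:3,r5:-1
cycle 6: CDB Add2=2; issue MUL r2<-Mul2 // r0:6,r1:8,r2:Mul2,r3:2,r4:3,r5:-1
cycle 7: CDB Mul1=25; issue SUB r0<-Add2 // r0:Add2,r1:8,r2:Mul2,r3:2,r4:3,r5:-1
cycle 8: stall // r0:Add2,r1:8,r2:Mul2,r3:2,r4:3,r5:-1
cycle 9: stall // r0:Add2,r1:8,r2:Mul2,r3:2,r4:3,r5:-1
cycle 10: CDB Add1=-17; issue SUB r4<-Add1 // r0:Add2,r1:8,r2:Mul2,r3:2,r4:Add1,r5:-1
cycle 11: CDB Add2=-7; issue SUB r4<-Add2 // r0:-7,r1:8,r2:Mul2,r3:2,r4:Add2,r5:-1
cycle 12: CDB Mul2=24 // r0:-7,r1:8,r2:24,r3:2,r4:Add2,r5:-1
cycle 13: CDB Add1=1 // r0:-7,r1:8,r2:24,r3:2,r4:Add2,r5:-1
cycle 14: - // r0:-7,r1:8,r2:24,r3:2,r4:Add2,r5:-1
cycle 15: - // r0:-7,r1:8,r2:24,r3:2,r4:Add2,r5:-1

STATUS = TAG Add2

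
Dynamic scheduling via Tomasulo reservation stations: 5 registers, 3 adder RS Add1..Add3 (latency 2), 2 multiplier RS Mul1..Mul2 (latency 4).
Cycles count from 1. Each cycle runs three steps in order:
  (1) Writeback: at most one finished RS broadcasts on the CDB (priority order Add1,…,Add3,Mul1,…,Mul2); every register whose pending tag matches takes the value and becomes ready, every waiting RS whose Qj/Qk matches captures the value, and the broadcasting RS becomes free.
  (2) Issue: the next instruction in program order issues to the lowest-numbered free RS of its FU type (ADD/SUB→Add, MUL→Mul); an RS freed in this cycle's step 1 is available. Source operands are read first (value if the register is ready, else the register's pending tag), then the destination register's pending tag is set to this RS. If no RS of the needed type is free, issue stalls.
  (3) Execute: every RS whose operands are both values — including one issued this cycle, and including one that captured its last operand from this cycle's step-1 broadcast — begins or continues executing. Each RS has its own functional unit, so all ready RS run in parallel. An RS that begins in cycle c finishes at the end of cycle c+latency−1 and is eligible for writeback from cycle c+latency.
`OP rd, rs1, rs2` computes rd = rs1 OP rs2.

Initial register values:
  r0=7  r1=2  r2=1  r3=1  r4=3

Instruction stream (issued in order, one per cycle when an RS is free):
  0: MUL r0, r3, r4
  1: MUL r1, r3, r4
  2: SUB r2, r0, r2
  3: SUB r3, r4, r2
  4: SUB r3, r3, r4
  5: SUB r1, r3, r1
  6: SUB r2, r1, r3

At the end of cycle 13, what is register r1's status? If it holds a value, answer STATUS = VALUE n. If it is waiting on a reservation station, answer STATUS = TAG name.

STATUS = VALUE -5

  c1: issue MUL r0<-Mul1  regs: r0:Mul1,r1:2,r2:1,r3:1,r4:3
  c2: issue MUL r1<-Mul2  regs: r0:Mul1,r1:Mul2,r2:1,r3:1,r4:3
  c3: issue SUB r2<-Add1  regs: r0:Mul1,r1:Mul2,r2:Add1,r3:1,r4:3
  c4: issue SUB r3<-Add2  regs: r0:Mul1,r1:Mul2,r2:Add1,r3:Add2,r4:3
  c5: CDB Mul1=3; issue SUB r3<-Add3  regs: r0:3,r1:Mul2,r2:Add1,r3:Add3,r4:3
  c6: CDB Mul2=3; stall  regs: r0:3,r1:3,r2:Add1,r3:Add3,r4:3
  c7: CDB Add1=2; issue SUB r1<-Add1  regs: r0:3,r1:Add1,r2:2,r3:Add3,r4:3
  c8: stall  regs: r0:3,r1:Add1,r2:2,r3:Add3,r4:3
  c9: CDB Add2=1; issue SUB r2<-Add2  regs: r0:3,r1:Add1,r2:Add2,r3:Add3,r4:3
  c10: -  regs: r0:3,r1:Add1,r2:Add2,r3:Add3,r4:3
  c11: CDB Add3=-2  regs: r0:3,r1:Add1,r2:Add2,r3:-2,r4:3
  c12: -  regs: r0:3,r1:Add1,r2:Add2,r3:-2,r4:3
  c13: CDB Add1=-5  regs: r0:3,r1:-5,r2:Add2,r3:-2,r4:3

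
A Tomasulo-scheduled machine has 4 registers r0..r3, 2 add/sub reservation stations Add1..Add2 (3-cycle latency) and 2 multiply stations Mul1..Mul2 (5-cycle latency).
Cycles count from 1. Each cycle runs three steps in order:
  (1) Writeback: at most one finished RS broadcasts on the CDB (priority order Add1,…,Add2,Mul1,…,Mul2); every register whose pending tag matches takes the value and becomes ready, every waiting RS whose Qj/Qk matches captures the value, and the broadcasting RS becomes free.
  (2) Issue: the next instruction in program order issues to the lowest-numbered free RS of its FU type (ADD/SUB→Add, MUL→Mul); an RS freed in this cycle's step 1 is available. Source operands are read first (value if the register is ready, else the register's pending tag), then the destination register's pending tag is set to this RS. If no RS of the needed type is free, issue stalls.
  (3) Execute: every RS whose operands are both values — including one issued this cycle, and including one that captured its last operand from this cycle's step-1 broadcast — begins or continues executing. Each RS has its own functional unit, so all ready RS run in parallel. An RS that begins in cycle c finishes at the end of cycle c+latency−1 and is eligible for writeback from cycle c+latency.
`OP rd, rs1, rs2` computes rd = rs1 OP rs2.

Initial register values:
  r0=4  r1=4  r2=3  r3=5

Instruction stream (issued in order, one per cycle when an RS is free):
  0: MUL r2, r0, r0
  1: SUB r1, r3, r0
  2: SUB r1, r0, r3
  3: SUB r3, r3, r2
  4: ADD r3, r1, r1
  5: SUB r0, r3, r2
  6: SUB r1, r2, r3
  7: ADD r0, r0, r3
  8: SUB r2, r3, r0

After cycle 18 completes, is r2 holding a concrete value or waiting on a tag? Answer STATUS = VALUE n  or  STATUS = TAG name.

  c1: issue MUL r2<-Mul1  regs: r0:4,r1:4,r2:Mul1,r3:5
  c2: issue SUB r1<-Add1  regs: r0:4,r1:Add1,r2:Mul1,r3:5
  c3: issue SUB r1<-Add2  regs: r0:4,r1:Add2,r2:Mul1,r3:5
  c4: stall  regs: r0:4,r1:Add2,r2:Mul1,r3:5
  c5: CDB Add1=1; issue SUB r3<-Add1  regs: r0:4,r1:Add2,r2:Mul1,r3:Add1
  c6: CDB Add2=-1; issue ADD r3<-Add2  regs: r0:4,r1:-1,r2:Mul1,r3:Add2
  c7: CDB Mul1=16; stall  regs: r0:4,r1:-1,r2:16,r3:Add2
  c8: stall  regs: r0:4,r1:-1,r2:16,r3:Add2
  c9: CDB Add2=-2; issue SUB r0<-Add2  regs: r0:Add2,r1:-1,r2:16,r3:-2
  c10: CDB Add1=-11; issue SUB r1<-Add1  regs: r0:Add2,r1:Add1,r2:16,r3:-2
  c11: stall  regs: r0:Add2,r1:Add1,r2:16,r3:-2
  c12: CDB Add2=-18; issue ADD r0<-Add2  regs: r0:Add2,r1:Add1,r2:16,r3:-2
  c13: CDB Add1=18; issue SUB r2<-Add1  regs: r0:Add2,r1:18,r2:Add1,r3:-2
  c14: -  regs: r0:Add2,r1:18,r2:Add1,r3:-2
  c15: CDB Add2=-20  regs: r0:-20,r1:18,r2:Add1,r3:-2
  c16: -  regs: r0:-20,r1:18,r2:Add1,r3:-2
  c17: -  regs: r0:-20,r1:18,r2:Add1,r3:-2
  c18: CDB Add1=18  regs: r0:-20,r1:18,r2:18,r3:-2

STATUS = VALUE 18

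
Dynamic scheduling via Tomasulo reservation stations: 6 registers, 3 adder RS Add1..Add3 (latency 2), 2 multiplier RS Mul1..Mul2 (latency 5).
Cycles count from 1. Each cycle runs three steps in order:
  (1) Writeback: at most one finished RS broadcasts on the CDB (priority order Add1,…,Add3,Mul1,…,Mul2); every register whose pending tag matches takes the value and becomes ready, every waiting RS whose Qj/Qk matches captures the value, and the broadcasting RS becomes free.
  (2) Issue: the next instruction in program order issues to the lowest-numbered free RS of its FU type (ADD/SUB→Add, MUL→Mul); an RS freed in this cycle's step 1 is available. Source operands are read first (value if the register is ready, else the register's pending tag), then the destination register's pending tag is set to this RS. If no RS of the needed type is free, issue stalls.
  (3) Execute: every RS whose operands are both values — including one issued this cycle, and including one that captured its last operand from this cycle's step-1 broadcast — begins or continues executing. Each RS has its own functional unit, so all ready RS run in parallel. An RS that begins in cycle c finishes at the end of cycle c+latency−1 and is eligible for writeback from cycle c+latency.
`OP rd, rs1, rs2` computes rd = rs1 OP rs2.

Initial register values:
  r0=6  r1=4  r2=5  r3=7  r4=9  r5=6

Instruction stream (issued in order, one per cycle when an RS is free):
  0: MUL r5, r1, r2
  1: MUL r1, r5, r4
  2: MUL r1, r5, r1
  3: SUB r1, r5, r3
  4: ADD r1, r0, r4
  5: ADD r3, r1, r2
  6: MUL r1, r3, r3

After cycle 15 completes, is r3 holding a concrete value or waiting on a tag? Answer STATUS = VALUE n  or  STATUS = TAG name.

c1: issue MUL r5<-Mul1 | r0:6,r1:4,r2:5,r3:7,r4:9,r5:Mul1
c2: issue MUL r1<-Mul2 | r0:6,r1:Mul2,r2:5,r3:7,r4:9,r5:Mul1
c3: stall | r0:6,r1:Mul2,r2:5,r3:7,r4:9,r5:Mul1
c4: stall | r0:6,r1:Mul2,r2:5,r3:7,r4:9,r5:Mul1
c5: stall | r0:6,r1:Mul2,r2:5,r3:7,r4:9,r5:Mul1
c6: CDB Mul1=20; issue MUL r1<-Mul1 | r0:6,r1:Mul1,r2:5,r3:7,r4:9,r5:20
c7: issue SUB r1<-Add1 | r0:6,r1:Add1,r2:5,r3:7,r4:9,r5:20
c8: issue ADD r1<-Add2 | r0:6,r1:Add2,r2:5,r3:7,r4:9,r5:20
c9: CDB Add1=13; issue ADD r3<-Add1 | r0:6,r1:Add2,r2:5,r3:Add1,r4:9,r5:20
c10: CDB Add2=15; stall | r0:6,r1:15,r2:5,r3:Add1,r4:9,r5:20
c11: CDB Mul2=180; issue MUL r1<-Mul2 | r0:6,r1:Mul2,r2:5,r3:Add1,r4:9,r5:20
c12: CDB Add1=20 | r0:6,r1:Mul2,r2:5,r3:20,r4:9,r5:20
c13: - | r0:6,r1:Mul2,r2:5,r3:20,r4:9,r5:20
c14: - | r0:6,r1:Mul2,r2:5,r3:20,r4:9,r5:20
c15: - | r0:6,r1:Mul2,r2:5,r3:20,r4:9,r5:20

STATUS = VALUE 20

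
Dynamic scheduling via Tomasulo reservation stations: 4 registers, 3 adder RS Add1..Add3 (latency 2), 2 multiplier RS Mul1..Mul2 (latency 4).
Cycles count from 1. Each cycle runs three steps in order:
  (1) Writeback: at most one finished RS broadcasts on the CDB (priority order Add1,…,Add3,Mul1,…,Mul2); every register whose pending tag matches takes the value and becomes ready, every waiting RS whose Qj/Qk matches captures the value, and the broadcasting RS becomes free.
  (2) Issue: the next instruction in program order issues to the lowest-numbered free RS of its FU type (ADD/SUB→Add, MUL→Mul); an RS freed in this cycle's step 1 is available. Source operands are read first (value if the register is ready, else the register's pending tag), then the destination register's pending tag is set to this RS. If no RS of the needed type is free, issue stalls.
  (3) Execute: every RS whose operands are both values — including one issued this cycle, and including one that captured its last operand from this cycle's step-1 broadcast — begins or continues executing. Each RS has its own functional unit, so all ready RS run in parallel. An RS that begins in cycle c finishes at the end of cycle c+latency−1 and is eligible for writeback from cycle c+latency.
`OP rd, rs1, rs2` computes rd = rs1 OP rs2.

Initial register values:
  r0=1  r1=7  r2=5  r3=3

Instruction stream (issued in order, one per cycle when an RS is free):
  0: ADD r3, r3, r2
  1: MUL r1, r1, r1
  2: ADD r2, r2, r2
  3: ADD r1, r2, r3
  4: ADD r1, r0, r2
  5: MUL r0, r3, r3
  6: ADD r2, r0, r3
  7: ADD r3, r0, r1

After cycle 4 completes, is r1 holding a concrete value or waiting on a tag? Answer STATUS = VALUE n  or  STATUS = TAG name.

  c1: issue ADD r3<-Add1  regs: r0:1,r1:7,r2:5,r3:Add1
  c2: issue MUL r1<-Mul1  regs: r0:1,r1:Mul1,r2:5,r3:Add1
  c3: CDB Add1=8; issue ADD r2<-Add1  regs: r0:1,r1:Mul1,r2:Add1,r3:8
  c4: issue ADD r1<-Add2  regs: r0:1,r1:Add2,r2:Add1,r3:8

STATUS = TAG Add2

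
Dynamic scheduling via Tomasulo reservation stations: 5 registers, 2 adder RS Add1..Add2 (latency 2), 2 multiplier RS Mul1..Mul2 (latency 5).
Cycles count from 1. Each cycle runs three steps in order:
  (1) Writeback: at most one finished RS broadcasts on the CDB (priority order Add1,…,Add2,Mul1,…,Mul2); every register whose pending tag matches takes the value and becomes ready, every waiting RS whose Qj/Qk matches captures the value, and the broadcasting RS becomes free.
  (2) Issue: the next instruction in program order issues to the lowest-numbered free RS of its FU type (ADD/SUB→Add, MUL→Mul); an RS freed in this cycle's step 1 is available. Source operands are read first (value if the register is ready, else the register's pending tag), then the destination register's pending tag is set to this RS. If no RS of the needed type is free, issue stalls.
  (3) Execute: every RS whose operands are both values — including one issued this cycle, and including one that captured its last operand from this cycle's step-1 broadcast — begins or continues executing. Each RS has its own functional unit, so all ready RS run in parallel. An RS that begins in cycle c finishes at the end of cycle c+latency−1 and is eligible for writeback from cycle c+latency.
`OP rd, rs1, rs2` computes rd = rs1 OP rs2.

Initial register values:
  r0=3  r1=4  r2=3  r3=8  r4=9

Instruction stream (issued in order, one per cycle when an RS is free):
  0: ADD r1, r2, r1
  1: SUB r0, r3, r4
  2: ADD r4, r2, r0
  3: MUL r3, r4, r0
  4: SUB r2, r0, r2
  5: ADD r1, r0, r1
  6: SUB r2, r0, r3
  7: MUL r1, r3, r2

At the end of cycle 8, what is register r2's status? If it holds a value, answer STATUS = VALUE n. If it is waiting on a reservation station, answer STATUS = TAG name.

STATUS = TAG Add2

cycle 1: issue ADD r1<-Add1 // r0:3,r1:Add1,r2:3,r3:8,r4:9
cycle 2: issue SUB r0<-Add2 // r0:Add2,r1:Add1,r2:3,r3:8,r4:9
cycle 3: CDB Add1=7; issue ADD r4<-Add1 // r0:Add2,r1:7,r2:3,r3:8,r4:Add1
cycle 4: CDB Add2=-1; issue MUL r3<-Mul1 // r0:-1,r1:7,r2:3,r3:Mul1,r4:Add1
cycle 5: issue SUB r2<-Add2 // r0:-1,r1:7,r2:Add2,r3:Mul1,r4:Add1
cycle 6: CDB Add1=2; issue ADD r1<-Add1 // r0:-1,r1:Add1,r2:Add2,r3:Mul1,r4:2
cycle 7: CDB Add2=-4; issue SUB r2<-Add2 // r0:-1,r1:Add1,r2:Add2,r3:Mul1,r4:2
cycle 8: CDB Add1=6; issue MUL r1<-Mul2 // r0:-1,r1:Mul2,r2:Add2,r3:Mul1,r4:2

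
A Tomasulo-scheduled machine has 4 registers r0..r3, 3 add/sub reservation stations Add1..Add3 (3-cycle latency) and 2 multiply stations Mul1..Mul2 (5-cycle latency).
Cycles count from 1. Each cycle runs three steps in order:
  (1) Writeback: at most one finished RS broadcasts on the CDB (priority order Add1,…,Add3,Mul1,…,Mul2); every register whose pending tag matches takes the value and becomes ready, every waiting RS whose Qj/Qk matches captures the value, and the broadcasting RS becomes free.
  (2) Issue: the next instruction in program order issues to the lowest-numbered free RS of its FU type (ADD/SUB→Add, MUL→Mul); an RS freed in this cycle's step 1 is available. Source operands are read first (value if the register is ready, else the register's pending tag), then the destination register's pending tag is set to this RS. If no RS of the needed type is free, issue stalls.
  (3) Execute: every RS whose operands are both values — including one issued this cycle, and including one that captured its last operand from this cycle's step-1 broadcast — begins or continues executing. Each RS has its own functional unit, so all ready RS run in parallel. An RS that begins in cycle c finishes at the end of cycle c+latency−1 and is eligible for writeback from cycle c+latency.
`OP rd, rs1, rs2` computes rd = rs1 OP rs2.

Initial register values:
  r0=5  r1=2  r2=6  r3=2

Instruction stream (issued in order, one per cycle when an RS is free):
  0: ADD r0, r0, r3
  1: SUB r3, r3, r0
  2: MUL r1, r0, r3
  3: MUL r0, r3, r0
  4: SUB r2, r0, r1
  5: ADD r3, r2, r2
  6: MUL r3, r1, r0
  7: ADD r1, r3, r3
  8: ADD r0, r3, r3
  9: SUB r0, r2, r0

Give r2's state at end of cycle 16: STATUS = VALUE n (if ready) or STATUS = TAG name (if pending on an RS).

c1: issue ADD r0<-Add1 | r0:Add1,r1:2,r2:6,r3:2
c2: issue SUB r3<-Add2 | r0:Add1,r1:2,r2:6,r3:Add2
c3: issue MUL r1<-Mul1 | r0:Add1,r1:Mul1,r2:6,r3:Add2
c4: CDB Add1=7; issue MUL r0<-Mul2 | r0:Mul2,r1:Mul1,r2:6,r3:Add2
c5: issue SUB r2<-Add1 | r0:Mul2,r1:Mul1,r2:Add1,r3:Add2
c6: issue ADD r3<-Add3 | r0:Mul2,r1:Mul1,r2:Add1,r3:Add3
c7: CDB Add2=-5; stall | r0:Mul2,r1:Mul1,r2:Add1,r3:Add3
c8: stall | r0:Mul2,r1:Mul1,r2:Add1,r3:Add3
c9: stall | r0:Mul2,r1:Mul1,r2:Add1,r3:Add3
c10: stall | r0:Mul2,r1:Mul1,r2:Add1,r3:Add3
c11: stall | r0:Mul2,r1:Mul1,r2:Add1,r3:Add3
c12: CDB Mul1=-35; issue MUL r3<-Mul1 | r0:Mul2,r1:-35,r2:Add1,r3:Mul1
c13: CDB Mul2=-35; issue ADD r1<-Add2 | r0:-35,r1:Add2,r2:Add1,r3:Mul1
c14: stall | r0:-35,r1:Add2,r2:Add1,r3:Mul1
c15: stall | r0:-35,r1:Add2,r2:Add1,r3:Mul1
c16: CDB Add1=0; issue ADD r0<-Add1 | r0:Add1,r1:Add2,r2:0,r3:Mul1

STATUS = VALUE 0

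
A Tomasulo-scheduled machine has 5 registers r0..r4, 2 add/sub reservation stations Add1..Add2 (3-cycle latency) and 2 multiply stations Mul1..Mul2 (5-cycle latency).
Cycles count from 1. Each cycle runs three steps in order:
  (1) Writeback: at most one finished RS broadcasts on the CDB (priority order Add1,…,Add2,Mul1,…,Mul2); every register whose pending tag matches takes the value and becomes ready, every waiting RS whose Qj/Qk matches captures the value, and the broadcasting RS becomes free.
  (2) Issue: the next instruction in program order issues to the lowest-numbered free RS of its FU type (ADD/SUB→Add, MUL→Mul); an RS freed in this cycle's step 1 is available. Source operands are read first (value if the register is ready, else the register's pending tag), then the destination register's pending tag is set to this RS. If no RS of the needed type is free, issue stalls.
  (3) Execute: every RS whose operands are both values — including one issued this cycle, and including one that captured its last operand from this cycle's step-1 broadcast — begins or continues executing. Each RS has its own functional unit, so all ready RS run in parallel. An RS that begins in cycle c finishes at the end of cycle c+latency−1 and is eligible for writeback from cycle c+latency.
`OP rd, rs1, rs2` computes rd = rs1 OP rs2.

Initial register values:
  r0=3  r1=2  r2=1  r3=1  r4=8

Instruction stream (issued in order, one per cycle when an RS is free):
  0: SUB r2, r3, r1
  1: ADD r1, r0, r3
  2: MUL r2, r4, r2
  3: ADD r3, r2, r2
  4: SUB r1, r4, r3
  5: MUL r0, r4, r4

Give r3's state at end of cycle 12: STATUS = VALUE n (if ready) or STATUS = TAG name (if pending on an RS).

STATUS = VALUE -16

cycle 1: issue SUB r2<-Add1 // r0:3,r1:2,r2:Add1,r3:1,r4:8
cycle 2: issue ADD r1<-Add2 // r0:3,r1:Add2,r2:Add1,r3:1,r4:8
cycle 3: issue MUL r2<-Mul1 // r0:3,r1:Add2,r2:Mul1,r3:1,r4:8
cycle 4: CDB Add1=-1; issue ADD r3<-Add1 // r0:3,r1:Add2,r2:Mul1,r3:Add1,r4:8
cycle 5: CDB Add2=4; issue SUB r1<-Add2 // r0:3,r1:Add2,r2:Mul1,r3:Add1,r4:8
cycle 6: issue MUL r0<-Mul2 // r0:Mul2,r1:Add2,r2:Mul1,r3:Add1,r4:8
cycle 7: - // r0:Mul2,r1:Add2,r2:Mul1,r3:Add1,r4:8
cycle 8: - // r0:Mul2,r1:Add2,r2:Mul1,r3:Add1,r4:8
cycle 9: CDB Mul1=-8 // r0:Mul2,r1:Add2,r2:-8,r3:Add1,r4:8
cycle 10: - // r0:Mul2,r1:Add2,r2:-8,r3:Add1,r4:8
cycle 11: CDB Mul2=64 // r0:64,r1:Add2,r2:-8,r3:Add1,r4:8
cycle 12: CDB Add1=-16 // r0:64,r1:Add2,r2:-8,r3:-16,r4:8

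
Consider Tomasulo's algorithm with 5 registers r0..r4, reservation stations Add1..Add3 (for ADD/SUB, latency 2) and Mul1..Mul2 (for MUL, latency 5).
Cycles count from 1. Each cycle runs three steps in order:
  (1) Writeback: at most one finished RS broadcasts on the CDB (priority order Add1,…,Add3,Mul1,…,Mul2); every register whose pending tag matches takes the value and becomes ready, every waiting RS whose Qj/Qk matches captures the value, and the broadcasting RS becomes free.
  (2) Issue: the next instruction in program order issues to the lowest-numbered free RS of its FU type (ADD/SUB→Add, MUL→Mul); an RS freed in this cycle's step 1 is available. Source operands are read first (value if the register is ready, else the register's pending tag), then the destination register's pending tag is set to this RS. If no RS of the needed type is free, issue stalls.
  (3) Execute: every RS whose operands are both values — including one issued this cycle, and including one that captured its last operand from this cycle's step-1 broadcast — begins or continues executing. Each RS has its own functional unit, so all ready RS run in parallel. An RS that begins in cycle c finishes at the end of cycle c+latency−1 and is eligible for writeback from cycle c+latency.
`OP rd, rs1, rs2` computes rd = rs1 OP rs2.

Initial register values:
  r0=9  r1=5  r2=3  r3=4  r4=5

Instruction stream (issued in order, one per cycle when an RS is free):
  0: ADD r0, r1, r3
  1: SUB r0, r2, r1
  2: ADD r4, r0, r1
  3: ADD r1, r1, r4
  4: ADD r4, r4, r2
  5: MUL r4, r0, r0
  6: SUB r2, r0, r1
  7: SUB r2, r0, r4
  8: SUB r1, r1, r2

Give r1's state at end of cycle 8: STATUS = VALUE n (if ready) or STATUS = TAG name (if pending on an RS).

c1: issue ADD r0<-Add1 | r0:Add1,r1:5,r2:3,r3:4,r4:5
c2: issue SUB r0<-Add2 | r0:Add2,r1:5,r2:3,r3:4,r4:5
c3: CDB Add1=9; issue ADD r4<-Add1 | r0:Add2,r1:5,r2:3,r3:4,r4:Add1
c4: CDB Add2=-2; issue ADD r1<-Add2 | r0:-2,r1:Add2,r2:3,r3:4,r4:Add1
c5: issue ADD r4<-Add3 | r0:-2,r1:Add2,r2:3,r3:4,r4:Add3
c6: CDB Add1=3; issue MUL r4<-Mul1 | r0:-2,r1:Add2,r2:3,r3:4,r4:Mul1
c7: issue SUB r2<-Add1 | r0:-2,r1:Add2,r2:Add1,r3:4,r4:Mul1
c8: CDB Add2=8; issue SUB r2<-Add2 | r0:-2,r1:8,r2:Add2,r3:4,r4:Mul1

STATUS = VALUE 8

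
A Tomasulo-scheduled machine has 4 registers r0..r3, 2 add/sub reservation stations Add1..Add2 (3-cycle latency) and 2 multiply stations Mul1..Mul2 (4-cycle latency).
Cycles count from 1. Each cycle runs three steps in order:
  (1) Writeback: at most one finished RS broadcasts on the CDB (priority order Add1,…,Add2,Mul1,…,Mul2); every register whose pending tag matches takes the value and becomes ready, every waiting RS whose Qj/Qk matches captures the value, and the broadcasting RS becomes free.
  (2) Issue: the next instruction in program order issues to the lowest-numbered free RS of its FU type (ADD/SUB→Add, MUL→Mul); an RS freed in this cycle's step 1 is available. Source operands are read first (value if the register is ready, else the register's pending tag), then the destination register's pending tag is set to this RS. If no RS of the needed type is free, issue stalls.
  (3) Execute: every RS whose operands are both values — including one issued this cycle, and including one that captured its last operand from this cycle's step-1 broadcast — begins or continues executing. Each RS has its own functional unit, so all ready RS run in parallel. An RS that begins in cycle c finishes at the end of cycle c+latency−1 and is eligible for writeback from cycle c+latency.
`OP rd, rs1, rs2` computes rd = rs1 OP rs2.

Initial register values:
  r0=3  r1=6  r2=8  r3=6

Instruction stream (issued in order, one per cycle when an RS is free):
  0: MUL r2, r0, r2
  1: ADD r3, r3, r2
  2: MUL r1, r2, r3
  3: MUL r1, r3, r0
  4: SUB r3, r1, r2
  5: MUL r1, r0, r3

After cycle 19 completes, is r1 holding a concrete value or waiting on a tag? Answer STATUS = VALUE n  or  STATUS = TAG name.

STATUS = VALUE 198

  c1: issue MUL r2<-Mul1  regs: r0:3,r1:6,r2:Mul1,r3:6
  c2: issue ADD r3<-Add1  regs: r0:3,r1:6,r2:Mul1,r3:Add1
  c3: issue MUL r1<-Mul2  regs: r0:3,r1:Mul2,r2:Mul1,r3:Add1
  c4: stall  regs: r0:3,r1:Mul2,r2:Mul1,r3:Add1
  c5: CDB Mul1=24; issue MUL r1<-Mul1  regs: r0:3,r1:Mul1,r2:24,r3:Add1
  c6: issue SUB r3<-Add2  regs: r0:3,r1:Mul1,r2:24,r3:Add2
  c7: stall  regs: r0:3,r1:Mul1,r2:24,r3:Add2
  c8: CDB Add1=30; stall  regs: r0:3,r1:Mul1,r2:24,r3:Add2
  c9: stall  regs: r0:3,r1:Mul1,r2:24,r3:Add2
  c10: stall  regs: r0:3,r1:Mul1,r2:24,r3:Add2
  c11: stall  regs: r0:3,r1:Mul1,r2:24,r3:Add2
  c12: CDB Mul1=90; issue MUL r1<-Mul1  regs: r0:3,r1:Mul1,r2:24,r3:Add2
  c13: CDB Mul2=720  regs: r0:3,r1:Mul1,r2:24,r3:Add2
  c14: -  regs: r0:3,r1:Mul1,r2:24,r3:Add2
  c15: CDB Add2=66  regs: r0:3,r1:Mul1,r2:24,r3:66
  c16: -  regs: r0:3,r1:Mul1,r2:24,r3:66
  c17: -  regs: r0:3,r1:Mul1,r2:24,r3:66
  c18: -  regs: r0:3,r1:Mul1,r2:24,r3:66
  c19: CDB Mul1=198  regs: r0:3,r1:198,r2:24,r3:66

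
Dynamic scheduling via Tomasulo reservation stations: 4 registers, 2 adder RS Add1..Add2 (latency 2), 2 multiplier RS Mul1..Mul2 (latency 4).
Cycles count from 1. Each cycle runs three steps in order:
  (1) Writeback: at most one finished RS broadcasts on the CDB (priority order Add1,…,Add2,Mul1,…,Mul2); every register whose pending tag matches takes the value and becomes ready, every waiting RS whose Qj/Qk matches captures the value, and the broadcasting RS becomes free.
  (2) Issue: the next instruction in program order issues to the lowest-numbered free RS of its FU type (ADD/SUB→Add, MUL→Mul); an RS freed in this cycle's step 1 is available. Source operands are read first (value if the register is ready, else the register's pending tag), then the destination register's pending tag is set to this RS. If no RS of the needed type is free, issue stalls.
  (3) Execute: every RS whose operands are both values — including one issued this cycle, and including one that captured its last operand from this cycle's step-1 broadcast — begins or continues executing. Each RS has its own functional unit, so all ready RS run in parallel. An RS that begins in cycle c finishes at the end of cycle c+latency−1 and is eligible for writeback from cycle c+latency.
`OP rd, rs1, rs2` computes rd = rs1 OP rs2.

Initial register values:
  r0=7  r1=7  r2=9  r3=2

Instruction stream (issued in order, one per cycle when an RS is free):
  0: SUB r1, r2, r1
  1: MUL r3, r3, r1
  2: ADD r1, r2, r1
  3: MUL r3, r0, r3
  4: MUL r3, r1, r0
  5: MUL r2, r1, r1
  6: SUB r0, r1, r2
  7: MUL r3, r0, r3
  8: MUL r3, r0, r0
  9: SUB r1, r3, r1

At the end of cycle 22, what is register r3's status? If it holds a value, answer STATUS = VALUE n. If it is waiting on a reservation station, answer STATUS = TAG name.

STATUS = VALUE 12100

cycle 1: issue SUB r1<-Add1 // r0:7,r1:Add1,r2:9,r3:2
cycle 2: issue MUL r3<-Mul1 // r0:7,r1:Add1,r2:9,r3:Mul1
cycle 3: CDB Add1=2; issue ADD r1<-Add1 // r0:7,r1:Add1,r2:9,r3:Mul1
cycle 4: issue MUL r3<-Mul2 // r0:7,r1:Add1,r2:9,r3:Mul2
cycle 5: CDB Add1=11; stall // r0:7,r1:11,r2:9,r3:Mul2
cycle 6: stall // r0:7,r1:11,r2:9,r3:Mul2
cycle 7: CDB Mul1=4; issue MUL r3<-Mul1 // r0:7,r1:11,r2:9,r3:Mul1
cycle 8: stall // r0:7,r1:11,r2:9,r3:Mul1
cycle 9: stall // r0:7,r1:11,r2:9,r3:Mul1
cycle 10: stall // r0:7,r1:11,r2:9,r3:Mul1
cycle 11: CDB Mul1=77; issue MUL r2<-Mul1 // r0:7,r1:11,r2:Mul1,r3:77
cycle 12: CDB Mul2=28; issue SUB r0<-Add1 // r0:Add1,r1:11,r2:Mul1,r3:77
cycle 13: issue MUL r3<-Mul2 // r0:Add1,r1:11,r2:Mul1,r3:Mul2
cycle 14: stall // r0:Add1,r1:11,r2:Mul1,r3:Mul2
cycle 15: CDB Mul1=121; issue MUL r3<-Mul1 // r0:Add1,r1:11,r2:121,r3:Mul1
cycle 16: issue SUB r1<-Add2 // r0:Add1,r1:Add2,r2:121,r3:Mul1
cycle 17: CDB Add1=-110 // r0:-110,r1:Add2,r2:121,r3:Mul1
cycle 18: - // r0:-110,r1:Add2,r2:121,r3:Mul1
cycle 19: - // r0:-110,r1:Add2,r2:121,r3:Mul1
cycle 20: - // r0:-110,r1:Add2,r2:121,r3:Mul1
cycle 21: CDB Mul1=12100 // r0:-110,r1:Add2,r2:121,r3:12100
cycle 22: CDB Mul2=-8470 // r0:-110,r1:Add2,r2:121,r3:12100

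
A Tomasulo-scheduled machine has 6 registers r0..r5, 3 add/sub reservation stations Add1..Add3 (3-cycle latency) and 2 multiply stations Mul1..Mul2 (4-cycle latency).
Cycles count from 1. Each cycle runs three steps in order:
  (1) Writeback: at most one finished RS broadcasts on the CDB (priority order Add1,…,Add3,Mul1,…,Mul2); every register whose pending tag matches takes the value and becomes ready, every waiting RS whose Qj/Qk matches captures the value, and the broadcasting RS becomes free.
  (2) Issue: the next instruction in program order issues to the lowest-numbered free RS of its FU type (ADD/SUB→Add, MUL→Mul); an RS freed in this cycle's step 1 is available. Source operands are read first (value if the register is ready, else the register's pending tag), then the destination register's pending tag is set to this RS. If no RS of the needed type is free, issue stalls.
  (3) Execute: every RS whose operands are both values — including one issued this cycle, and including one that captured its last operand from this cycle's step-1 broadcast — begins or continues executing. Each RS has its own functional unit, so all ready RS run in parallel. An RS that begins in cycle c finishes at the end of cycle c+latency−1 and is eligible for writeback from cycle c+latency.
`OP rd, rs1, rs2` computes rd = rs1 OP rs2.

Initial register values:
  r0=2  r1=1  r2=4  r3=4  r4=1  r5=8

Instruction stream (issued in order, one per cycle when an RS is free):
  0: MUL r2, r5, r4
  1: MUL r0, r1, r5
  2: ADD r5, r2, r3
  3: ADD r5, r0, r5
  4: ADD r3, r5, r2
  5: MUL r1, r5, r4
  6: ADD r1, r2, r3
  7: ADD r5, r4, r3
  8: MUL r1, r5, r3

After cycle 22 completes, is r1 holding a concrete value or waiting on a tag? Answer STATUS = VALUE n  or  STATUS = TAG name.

STATUS = VALUE 812

  c1: issue MUL r2<-Mul1  regs: r0:2,r1:1,r2:Mul1,r3:4,r4:1,r5:8
  c2: issue MUL r0<-Mul2  regs: r0:Mul2,r1:1,r2:Mul1,r3:4,r4:1,r5:8
  c3: issue ADD r5<-Add1  regs: r0:Mul2,r1:1,r2:Mul1,r3:4,r4:1,r5:Add1
  c4: issue ADD r5<-Add2  regs: r0:Mul2,r1:1,r2:Mul1,r3:4,r4:1,r5:Add2
  c5: CDB Mul1=8; issue ADD r3<-Add3  regs: r0:Mul2,r1:1,r2:8,r3:Add3,r4:1,r5:Add2
  c6: CDB Mul2=8; issue MUL r1<-Mul1  regs: r0:8,r1:Mul1,r2:8,r3:Add3,r4:1,r5:Add2
  c7: stall  regs: r0:8,r1:Mul1,r2:8,r3:Add3,r4:1,r5:Add2
  c8: CDB Add1=12; issue ADD r1<-Add1  regs: r0:8,r1:Add1,r2:8,r3:Add3,r4:1,r5:Add2
  c9: stall  regs: r0:8,r1:Add1,r2:8,r3:Add3,r4:1,r5:Add2
  c10: stall  regs: r0:8,r1:Add1,r2:8,r3:Add3,r4:1,r5:Add2
  c11: CDB Add2=20; issue ADD r5<-Add2  regs: r0:8,r1:Add1,r2:8,r3:Add3,r4:1,r5:Add2
  c12: issue MUL r1<-Mul2  regs: r0:8,r1:Mul2,r2:8,r3:Add3,r4:1,r5:Add2
  c13: -  regs: r0:8,r1:Mul2,r2:8,r3:Add3,r4:1,r5:Add2
  c14: CDB Add3=28  regs: r0:8,r1:Mul2,r2:8,r3:28,r4:1,r5:Add2
  c15: CDB Mul1=20  regs: r0:8,r1:Mul2,r2:8,r3:28,r4:1,r5:Add2
  c16: -  regs: r0:8,r1:Mul2,r2:8,r3:28,r4:1,r5:Add2
  c17: CDB Add1=36  regs: r0:8,r1:Mul2,r2:8,r3:28,r4:1,r5:Add2
  c18: CDB Add2=29  regs: r0:8,r1:Mul2,r2:8,r3:28,r4:1,r5:29
  c19: -  regs: r0:8,r1:Mul2,r2:8,r3:28,r4:1,r5:29
  c20: -  regs: r0:8,r1:Mul2,r2:8,r3:28,r4:1,r5:29
  c21: -  regs: r0:8,r1:Mul2,r2:8,r3:28,r4:1,r5:29
  c22: CDB Mul2=812  regs: r0:8,r1:812,r2:8,r3:28,r4:1,r5:29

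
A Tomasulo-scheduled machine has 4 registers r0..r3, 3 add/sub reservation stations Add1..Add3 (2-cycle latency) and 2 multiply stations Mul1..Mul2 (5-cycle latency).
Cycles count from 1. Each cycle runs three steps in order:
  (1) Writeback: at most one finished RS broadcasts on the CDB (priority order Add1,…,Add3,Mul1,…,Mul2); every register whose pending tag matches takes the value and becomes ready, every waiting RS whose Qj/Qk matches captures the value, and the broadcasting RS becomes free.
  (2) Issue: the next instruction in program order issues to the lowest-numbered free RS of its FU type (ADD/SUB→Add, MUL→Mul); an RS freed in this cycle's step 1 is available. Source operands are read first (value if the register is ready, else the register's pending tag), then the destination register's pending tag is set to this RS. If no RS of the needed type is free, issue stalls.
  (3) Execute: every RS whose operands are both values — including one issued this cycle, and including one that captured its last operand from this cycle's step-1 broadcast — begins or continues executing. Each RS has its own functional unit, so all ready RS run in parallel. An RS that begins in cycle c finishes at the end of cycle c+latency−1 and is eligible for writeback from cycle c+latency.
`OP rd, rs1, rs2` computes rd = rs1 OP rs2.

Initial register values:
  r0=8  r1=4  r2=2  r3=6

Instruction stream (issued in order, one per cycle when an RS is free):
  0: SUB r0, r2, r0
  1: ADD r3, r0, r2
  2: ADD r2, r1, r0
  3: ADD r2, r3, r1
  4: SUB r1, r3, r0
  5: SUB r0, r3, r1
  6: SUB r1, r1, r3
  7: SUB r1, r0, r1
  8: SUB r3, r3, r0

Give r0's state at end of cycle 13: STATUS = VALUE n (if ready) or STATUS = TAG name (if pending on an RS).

STATUS = VALUE -6

c1: issue SUB r0<-Add1 | r0:Add1,r1:4,r2:2,r3:6
c2: issue ADD r3<-Add2 | r0:Add1,r1:4,r2:2,r3:Add2
c3: CDB Add1=-6; issue ADD r2<-Add1 | r0:-6,r1:4,r2:Add1,r3:Add2
c4: issue ADD r2<-Add3 | r0:-6,r1:4,r2:Add3,r3:Add2
c5: CDB Add1=-2; issue SUB r1<-Add1 | r0:-6,r1:Add1,r2:Add3,r3:Add2
c6: CDB Add2=-4; issue SUB r0<-Add2 | r0:Add2,r1:Add1,r2:Add3,r3:-4
c7: stall | r0:Add2,r1:Add1,r2:Add3,r3:-4
c8: CDB Add1=2; issue SUB r1<-Add1 | r0:Add2,r1:Add1,r2:Add3,r3:-4
c9: CDB Add3=0; issue SUB r1<-Add3 | r0:Add2,r1:Add3,r2:0,r3:-4
c10: CDB Add1=6; issue SUB r3<-Add1 | r0:Add2,r1:Add3,r2:0,r3:Add1
c11: CDB Add2=-6 | r0:-6,r1:Add3,r2:0,r3:Add1
c12: - | r0:-6,r1:Add3,r2:0,r3:Add1
c13: CDB Add1=2 | r0:-6,r1:Add3,r2:0,r3:2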